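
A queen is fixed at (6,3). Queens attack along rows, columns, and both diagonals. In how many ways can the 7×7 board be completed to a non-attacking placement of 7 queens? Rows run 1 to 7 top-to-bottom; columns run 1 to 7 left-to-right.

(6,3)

6

Branch on row 1: col 1 → 0; col 2 → 3; col 4 → 1; col 5 → 0; col 6 → 1; col 7 → 1.
Sum: 0 + 3 + 1 + 0 + 1 + 1 = 6.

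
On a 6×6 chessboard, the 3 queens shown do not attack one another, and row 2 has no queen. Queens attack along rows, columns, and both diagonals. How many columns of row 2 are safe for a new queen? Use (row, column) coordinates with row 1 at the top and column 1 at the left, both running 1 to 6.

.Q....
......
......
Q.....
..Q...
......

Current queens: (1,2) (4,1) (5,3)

(1,2) attacks row 2 at column 2 and diagonals 1, 3.
(4,1) attacks row 2 at column 1 and diagonals 3.
(5,3) attacks row 2 at column 3 and diagonals 6.
Attacked columns: {1, 2, 3, 6}. Safe: {4, 5}.

2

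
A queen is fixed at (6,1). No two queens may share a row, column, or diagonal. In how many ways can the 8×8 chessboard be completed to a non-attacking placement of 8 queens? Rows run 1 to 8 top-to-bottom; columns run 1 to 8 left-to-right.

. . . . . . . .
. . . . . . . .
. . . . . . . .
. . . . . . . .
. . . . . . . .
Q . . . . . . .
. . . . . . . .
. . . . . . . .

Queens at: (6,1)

16

Branch on row 1: col 2 → 1; col 3 → 4; col 4 → 4; col 5 → 4; col 7 → 3; col 8 → 0.
Sum: 1 + 4 + 4 + 4 + 3 + 0 = 16.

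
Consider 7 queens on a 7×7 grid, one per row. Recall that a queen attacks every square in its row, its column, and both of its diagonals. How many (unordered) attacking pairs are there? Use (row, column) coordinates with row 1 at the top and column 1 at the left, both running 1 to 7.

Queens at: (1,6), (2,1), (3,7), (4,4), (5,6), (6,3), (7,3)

3

Same column: (1,6)–(5,6) (column 6); (6,3)–(7,3) (column 3).
Same diagonal: (3,7)–(7,3) (|3−7| = |7−3| = 4).
Total attacking pairs: 3.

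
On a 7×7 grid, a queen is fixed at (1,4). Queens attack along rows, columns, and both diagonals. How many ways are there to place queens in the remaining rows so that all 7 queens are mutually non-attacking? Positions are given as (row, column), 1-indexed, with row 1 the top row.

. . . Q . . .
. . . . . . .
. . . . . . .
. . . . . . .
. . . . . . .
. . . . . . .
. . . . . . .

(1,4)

6

Branch on row 2: col 1 → 2; col 2 → 1; col 6 → 1; col 7 → 2.
Sum: 2 + 1 + 1 + 2 = 6.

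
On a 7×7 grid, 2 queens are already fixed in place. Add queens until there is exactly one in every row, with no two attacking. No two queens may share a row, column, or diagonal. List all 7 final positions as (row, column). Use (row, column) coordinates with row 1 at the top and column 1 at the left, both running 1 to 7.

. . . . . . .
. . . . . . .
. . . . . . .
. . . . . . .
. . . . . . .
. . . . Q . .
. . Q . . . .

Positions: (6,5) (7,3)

(1,1) (2,6) (3,4) (4,2) (5,7) (6,5) (7,3)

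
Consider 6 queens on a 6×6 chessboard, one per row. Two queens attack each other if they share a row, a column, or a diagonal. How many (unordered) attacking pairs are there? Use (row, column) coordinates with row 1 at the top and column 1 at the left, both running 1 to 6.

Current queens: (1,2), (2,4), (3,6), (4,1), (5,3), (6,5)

0

All columns are distinct and no two queens satisfy |Δrow| = |Δcol|, so no pair attacks.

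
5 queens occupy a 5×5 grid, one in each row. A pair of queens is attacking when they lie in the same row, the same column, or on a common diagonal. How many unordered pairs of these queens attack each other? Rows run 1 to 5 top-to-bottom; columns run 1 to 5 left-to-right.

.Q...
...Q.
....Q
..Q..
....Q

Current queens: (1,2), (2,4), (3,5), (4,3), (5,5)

2

Same column: (3,5)–(5,5) (column 5).
Same diagonal: (2,4)–(3,5) (|2−3| = |4−5| = 1).
Total attacking pairs: 2.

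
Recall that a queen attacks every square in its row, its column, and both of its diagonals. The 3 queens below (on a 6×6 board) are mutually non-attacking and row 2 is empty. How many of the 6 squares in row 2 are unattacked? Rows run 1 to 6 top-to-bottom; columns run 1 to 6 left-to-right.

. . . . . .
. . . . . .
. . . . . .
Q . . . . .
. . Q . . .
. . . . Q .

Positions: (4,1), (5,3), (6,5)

(4,1) attacks row 2 at column 1 and diagonals 3.
(5,3) attacks row 2 at column 3 and diagonals 6.
(6,5) attacks row 2 at column 5 and diagonals 1.
Attacked columns: {1, 3, 5, 6}. Safe: {2, 4}.

2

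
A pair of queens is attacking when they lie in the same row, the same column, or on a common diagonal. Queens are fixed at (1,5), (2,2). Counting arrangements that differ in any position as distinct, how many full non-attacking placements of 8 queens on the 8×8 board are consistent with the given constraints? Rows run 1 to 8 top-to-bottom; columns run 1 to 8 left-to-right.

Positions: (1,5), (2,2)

4

Branch on row 3: col 4 → 2; col 6 → 1; col 8 → 1.
Sum: 2 + 1 + 1 = 4.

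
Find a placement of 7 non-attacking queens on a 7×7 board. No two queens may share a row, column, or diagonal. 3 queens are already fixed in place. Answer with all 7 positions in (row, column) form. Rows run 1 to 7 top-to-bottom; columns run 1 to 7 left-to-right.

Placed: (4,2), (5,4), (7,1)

Row 1: attacked by (4,2)→{2,5}; (5,4)→{4}; (7,1)→{1,7}. Safe: 3, 6. Place at column 3.
Row 2: attacked by (1,3)→{2,3,4}; (4,2)→{2,4}; (5,4)→{1,4,7}; (7,1)→{1,6}. Safe: 5. Place at column 5.
Row 3: attacked by (1,3)→{1,3,5}; (2,5)→{4,5,6}; (4,2)→{1,2,3}; (5,4)→{2,4,6}; (7,1)→{1,5}. Safe: 7. Place at column 7.
Row 6: attacked by (1,3)→{3}; (2,5)→{1,5}; (3,7)→{4,7}; (4,2)→{2,4}; (5,4)→{3,4,5}; (7,1)→{1,2}. Safe: 6. Place at column 6.
Columns [3, 5, 7, 2, 4, 6, 1], r−c [-2, -3, -4, 2, 1, 0, 6], r+c [4, 7, 10, 6, 9, 12, 8] are all distinct, so no two queens attack.

(1,3) (2,5) (3,7) (4,2) (5,4) (6,6) (7,1)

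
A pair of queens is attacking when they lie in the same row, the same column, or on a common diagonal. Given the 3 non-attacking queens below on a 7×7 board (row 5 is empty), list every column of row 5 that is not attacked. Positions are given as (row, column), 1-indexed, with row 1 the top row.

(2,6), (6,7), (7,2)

columns 1, 5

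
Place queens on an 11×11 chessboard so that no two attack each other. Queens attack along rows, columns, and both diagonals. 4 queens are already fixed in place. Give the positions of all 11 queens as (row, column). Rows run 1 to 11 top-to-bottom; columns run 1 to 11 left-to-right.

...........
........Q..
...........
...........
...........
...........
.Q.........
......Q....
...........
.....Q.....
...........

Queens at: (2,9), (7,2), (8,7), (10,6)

(1,5) (2,9) (3,4) (4,10) (5,3) (6,11) (7,2) (8,7) (9,1) (10,6) (11,8)

Row 1: attacked by (2,9)→{8,9,10}; (7,2)→{2,8}; (8,7)→{7}; (10,6)→{6}. Safe: 1, 3, 4, 5, 11. Place at column 5.
Row 3: attacked by (1,5)→{3,5,7}; (2,9)→{8,9,10}; (7,2)→{2,6}; (8,7)→{2,7}; (10,6)→{6}. Safe: 1, 4, 11. Place at column 4.
Row 4: attacked by (1,5)→{2,5,8}; (2,9)→{7,9,11}; (3,4)→{3,4,5}; (7,2)→{2,5}; (8,7)→{3,7,11}; (10,6)→{6}. Safe: 1, 10. Place at column 10.
Row 5: attacked by (1,5)→{1,5,9}; (2,9)→{6,9}; (3,4)→{2,4,6}; (4,10)→{9,10,11}; (7,2)→{2,4}; (8,7)→{4,7,10}; (10,6)→{1,6,11}. Safe: 3, 8. Place at column 3.
Row 6: attacked by (1,5)→{5,10}; (2,9)→{5,9}; (3,4)→{1,4,7}; (4,10)→{8,10}; (5,3)→{2,3,4}; (7,2)→{1,2,3}; (8,7)→{5,7,9}; (10,6)→{2,6,10}. Safe: 11. Place at column 11.
Row 9: attacked by (1,5)→{5}; (2,9)→{2,9}; (3,4)→{4,10}; (4,10)→{5,10}; (5,3)→{3,7}; (6,11)→{8,11}; (7,2)→{2,4}; (8,7)→{6,7,8}; (10,6)→{5,6,7}. Safe: 1. Place at column 1.
Row 11: attacked by (1,5)→{5}; (2,9)→{9}; (3,4)→{4}; (4,10)→{3,10}; (5,3)→{3,9}; (6,11)→{6,11}; (7,2)→{2,6}; (8,7)→{4,7,10}; (9,1)→{1,3}; (10,6)→{5,6,7}. Safe: 8. Place at column 8.
Columns [5, 9, 4, 10, 3, 11, 2, 7, 1, 6, 8], r−c [-4, -7, -1, -6, 2, -5, 5, 1, 8, 4, 3], r+c [6, 11, 7, 14, 8, 17, 9, 15, 10, 16, 19] are all distinct, so no two queens attack.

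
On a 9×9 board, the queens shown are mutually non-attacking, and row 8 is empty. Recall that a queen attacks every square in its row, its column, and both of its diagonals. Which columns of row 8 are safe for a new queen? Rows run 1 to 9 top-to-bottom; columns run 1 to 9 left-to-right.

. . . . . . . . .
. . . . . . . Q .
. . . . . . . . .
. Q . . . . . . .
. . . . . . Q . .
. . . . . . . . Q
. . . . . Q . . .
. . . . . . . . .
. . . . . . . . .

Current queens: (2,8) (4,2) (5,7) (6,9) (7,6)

(2,8) attacks row 8 at column 8 and diagonals 2.
(4,2) attacks row 8 at column 2 and diagonals 6.
(5,7) attacks row 8 at column 7 and diagonals 4.
(6,9) attacks row 8 at column 9 and diagonals 7.
(7,6) attacks row 8 at column 6 and diagonals 5, 7.
Attacked columns: {2, 4, 5, 6, 7, 8, 9}. Safe: {1, 3}.

columns 1, 3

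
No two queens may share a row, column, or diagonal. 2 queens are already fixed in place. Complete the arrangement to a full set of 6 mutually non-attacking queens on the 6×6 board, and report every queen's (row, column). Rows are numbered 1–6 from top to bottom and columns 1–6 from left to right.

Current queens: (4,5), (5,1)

(1,3) (2,6) (3,2) (4,5) (5,1) (6,4)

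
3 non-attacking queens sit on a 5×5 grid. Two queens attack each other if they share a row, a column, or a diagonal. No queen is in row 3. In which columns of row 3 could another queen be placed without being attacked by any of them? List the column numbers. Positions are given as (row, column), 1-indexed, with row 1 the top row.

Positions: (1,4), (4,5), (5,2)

columns 1, 3

(1,4) attacks row 3 at column 4 and diagonals 2.
(4,5) attacks row 3 at column 5 and diagonals 4.
(5,2) attacks row 3 at column 2 and diagonals 4.
Attacked columns: {2, 4, 5}. Safe: {1, 3}.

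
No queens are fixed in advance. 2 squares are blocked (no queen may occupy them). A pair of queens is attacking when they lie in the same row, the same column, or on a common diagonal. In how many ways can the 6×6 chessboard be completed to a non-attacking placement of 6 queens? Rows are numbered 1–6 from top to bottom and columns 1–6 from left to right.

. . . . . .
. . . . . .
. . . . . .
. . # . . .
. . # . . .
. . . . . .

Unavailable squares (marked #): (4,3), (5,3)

3

Branch on row 1: col 1 → 0; col 2 → 0; col 3 → 1; col 4 → 1; col 5 → 1; col 6 → 0.
Sum: 0 + 0 + 1 + 1 + 1 + 0 = 3.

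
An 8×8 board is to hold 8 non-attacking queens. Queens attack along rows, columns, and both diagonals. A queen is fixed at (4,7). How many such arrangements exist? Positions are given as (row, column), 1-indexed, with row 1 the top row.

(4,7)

8

Branch on row 1: col 1 → 0; col 2 → 1; col 3 → 3; col 5 → 2; col 6 → 2; col 8 → 0.
Sum: 0 + 1 + 3 + 2 + 2 + 0 = 8.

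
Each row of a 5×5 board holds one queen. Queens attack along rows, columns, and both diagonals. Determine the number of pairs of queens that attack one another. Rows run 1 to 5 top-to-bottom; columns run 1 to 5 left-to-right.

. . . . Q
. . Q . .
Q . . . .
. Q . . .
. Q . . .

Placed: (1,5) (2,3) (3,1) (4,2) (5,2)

3

Same column: (4,2)–(5,2) (column 2).
Same diagonal: (1,5)–(4,2) (|1−4| = |5−2| = 3); (3,1)–(4,2) (|3−4| = |1−2| = 1).
Total attacking pairs: 3.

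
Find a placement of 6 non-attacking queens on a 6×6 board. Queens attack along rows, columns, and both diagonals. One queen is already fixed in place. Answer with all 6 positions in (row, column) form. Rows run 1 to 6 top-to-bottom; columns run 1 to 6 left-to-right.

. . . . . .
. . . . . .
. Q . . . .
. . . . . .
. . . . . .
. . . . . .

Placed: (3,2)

Row 1: attacked by (3,2)→{2,4}. Safe: 1, 3, 5, 6. Place at column 3.
Row 2: attacked by (1,3)→{2,3,4}; (3,2)→{1,2,3}. Safe: 5, 6. Place at column 6.
Row 4: attacked by (1,3)→{3,6}; (2,6)→{4,6}; (3,2)→{1,2,3}. Safe: 5. Place at column 5.
Row 5: attacked by (1,3)→{3}; (2,6)→{3,6}; (3,2)→{2,4}; (4,5)→{4,5,6}. Safe: 1. Place at column 1.
Row 6: attacked by (1,3)→{3}; (2,6)→{2,6}; (3,2)→{2,5}; (4,5)→{3,5}; (5,1)→{1,2}. Safe: 4. Place at column 4.
Columns [3, 6, 2, 5, 1, 4], r−c [-2, -4, 1, -1, 4, 2], r+c [4, 8, 5, 9, 6, 10] are all distinct, so no two queens attack.

(1,3) (2,6) (3,2) (4,5) (5,1) (6,4)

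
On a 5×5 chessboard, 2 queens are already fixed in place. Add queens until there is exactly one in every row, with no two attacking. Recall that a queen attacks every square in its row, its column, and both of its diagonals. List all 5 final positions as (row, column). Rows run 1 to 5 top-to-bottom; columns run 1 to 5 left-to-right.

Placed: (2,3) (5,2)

(1,5) (2,3) (3,1) (4,4) (5,2)

Row 1: attacked by (2,3)→{2,3,4}; (5,2)→{2}. Safe: 1, 5. Place at column 5.
Row 3: attacked by (1,5)→{3,5}; (2,3)→{2,3,4}; (5,2)→{2,4}. Safe: 1. Place at column 1.
Row 4: attacked by (1,5)→{2,5}; (2,3)→{1,3,5}; (3,1)→{1,2}; (5,2)→{1,2,3}. Safe: 4. Place at column 4.
Columns [5, 3, 1, 4, 2], r−c [-4, -1, 2, 0, 3], r+c [6, 5, 4, 8, 7] are all distinct, so no two queens attack.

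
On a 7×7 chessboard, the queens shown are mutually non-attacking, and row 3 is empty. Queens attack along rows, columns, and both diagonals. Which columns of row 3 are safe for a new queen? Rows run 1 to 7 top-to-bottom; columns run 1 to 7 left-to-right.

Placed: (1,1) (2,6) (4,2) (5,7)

(1,1) attacks row 3 at column 1 and diagonals 3.
(2,6) attacks row 3 at column 6 and diagonals 5, 7.
(4,2) attacks row 3 at column 2 and diagonals 1, 3.
(5,7) attacks row 3 at column 7 and diagonals 5.
Attacked columns: {1, 2, 3, 5, 6, 7}. Safe: {4}.

columns 4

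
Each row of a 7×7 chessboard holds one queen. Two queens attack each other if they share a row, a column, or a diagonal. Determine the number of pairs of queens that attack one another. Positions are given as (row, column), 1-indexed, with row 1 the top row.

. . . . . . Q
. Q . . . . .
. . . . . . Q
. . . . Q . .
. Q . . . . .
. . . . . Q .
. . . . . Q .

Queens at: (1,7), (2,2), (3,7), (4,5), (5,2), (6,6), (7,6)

4

Same column: (1,7)–(3,7) (column 7); (2,2)–(5,2) (column 2); (6,6)–(7,6) (column 6).
Same diagonal: (2,2)–(6,6) (|2−6| = |2−6| = 4).
Total attacking pairs: 4.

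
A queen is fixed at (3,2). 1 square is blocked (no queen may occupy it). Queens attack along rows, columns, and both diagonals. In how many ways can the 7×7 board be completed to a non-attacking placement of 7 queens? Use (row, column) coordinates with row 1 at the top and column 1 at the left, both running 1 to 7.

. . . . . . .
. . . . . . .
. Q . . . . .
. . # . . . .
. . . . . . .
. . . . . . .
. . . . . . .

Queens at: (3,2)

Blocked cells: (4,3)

6

Branch on row 1: col 1 → 1; col 3 → 2; col 5 → 2; col 6 → 1; col 7 → 0.
Sum: 1 + 2 + 2 + 1 + 0 = 6.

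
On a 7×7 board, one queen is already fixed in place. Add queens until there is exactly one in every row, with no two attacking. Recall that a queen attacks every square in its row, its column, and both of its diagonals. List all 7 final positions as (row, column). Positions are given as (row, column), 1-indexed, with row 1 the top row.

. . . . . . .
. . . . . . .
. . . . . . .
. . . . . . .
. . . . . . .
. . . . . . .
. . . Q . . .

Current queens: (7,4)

Row 1: attacked by (7,4)→{4}. Safe: 1, 2, 3, 5, 6, 7. Place at column 7.
Row 2: attacked by (1,7)→{6,7}; (7,4)→{4}. Safe: 1, 2, 3, 5. Place at column 3.
Row 3: attacked by (1,7)→{5,7}; (2,3)→{2,3,4}; (7,4)→{4}. Safe: 1, 6. Place at column 6.
Row 4: attacked by (1,7)→{4,7}; (2,3)→{1,3,5}; (3,6)→{5,6,7}; (7,4)→{1,4,7}. Safe: 2. Place at column 2.
Row 5: attacked by (1,7)→{3,7}; (2,3)→{3,6}; (3,6)→{4,6}; (4,2)→{1,2,3}; (7,4)→{2,4,6}. Safe: 5. Place at column 5.
Row 6: attacked by (1,7)→{2,7}; (2,3)→{3,7}; (3,6)→{3,6}; (4,2)→{2,4}; (5,5)→{4,5,6}; (7,4)→{3,4,5}. Safe: 1. Place at column 1.
Columns [7, 3, 6, 2, 5, 1, 4], r−c [-6, -1, -3, 2, 0, 5, 3], r+c [8, 5, 9, 6, 10, 7, 11] are all distinct, so no two queens attack.

(1,7) (2,3) (3,6) (4,2) (5,5) (6,1) (7,4)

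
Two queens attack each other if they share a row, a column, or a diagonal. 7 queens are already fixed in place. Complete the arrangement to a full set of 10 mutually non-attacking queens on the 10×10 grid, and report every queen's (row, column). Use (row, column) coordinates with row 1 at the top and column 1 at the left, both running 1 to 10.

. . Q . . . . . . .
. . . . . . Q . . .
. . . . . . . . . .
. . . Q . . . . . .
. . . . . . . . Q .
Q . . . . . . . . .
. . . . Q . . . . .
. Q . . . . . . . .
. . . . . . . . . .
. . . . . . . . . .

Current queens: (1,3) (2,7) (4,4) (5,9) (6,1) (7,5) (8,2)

(1,3) (2,7) (3,10) (4,4) (5,9) (6,1) (7,5) (8,2) (9,8) (10,6)

Row 3: attacked by (1,3)→{1,3,5}; (2,7)→{6,7,8}; (4,4)→{3,4,5}; (5,9)→{7,9}; (6,1)→{1,4}; (7,5)→{1,5,9}; (8,2)→{2,7}. Safe: 10. Place at column 10.
Row 9: attacked by (1,3)→{3}; (2,7)→{7}; (3,10)→{4,10}; (4,4)→{4,9}; (5,9)→{5,9}; (6,1)→{1,4}; (7,5)→{3,5,7}; (8,2)→{1,2,3}. Safe: 6, 8. Place at column 8.
Row 10: attacked by (1,3)→{3}; (2,7)→{7}; (3,10)→{3,10}; (4,4)→{4,10}; (5,9)→{4,9}; (6,1)→{1,5}; (7,5)→{2,5,8}; (8,2)→{2,4}; (9,8)→{7,8,9}. Safe: 6. Place at column 6.
Columns [3, 7, 10, 4, 9, 1, 5, 2, 8, 6], r−c [-2, -5, -7, 0, -4, 5, 2, 6, 1, 4], r+c [4, 9, 13, 8, 14, 7, 12, 10, 17, 16] are all distinct, so no two queens attack.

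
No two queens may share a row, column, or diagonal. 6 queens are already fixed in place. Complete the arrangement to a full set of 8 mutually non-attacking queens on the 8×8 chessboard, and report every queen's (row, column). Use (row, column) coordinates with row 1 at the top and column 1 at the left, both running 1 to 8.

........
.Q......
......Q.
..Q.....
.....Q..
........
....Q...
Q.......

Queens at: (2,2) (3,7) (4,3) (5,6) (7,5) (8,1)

(1,4) (2,2) (3,7) (4,3) (5,6) (6,8) (7,5) (8,1)

Row 1: attacked by (2,2)→{1,2,3}; (3,7)→{5,7}; (4,3)→{3,6}; (5,6)→{2,6}; (7,5)→{5}; (8,1)→{1,8}. Safe: 4. Place at column 4.
Row 6: attacked by (1,4)→{4}; (2,2)→{2,6}; (3,7)→{4,7}; (4,3)→{1,3,5}; (5,6)→{5,6,7}; (7,5)→{4,5,6}; (8,1)→{1,3}. Safe: 8. Place at column 8.
Columns [4, 2, 7, 3, 6, 8, 5, 1], r−c [-3, 0, -4, 1, -1, -2, 2, 7], r+c [5, 4, 10, 7, 11, 14, 12, 9] are all distinct, so no two queens attack.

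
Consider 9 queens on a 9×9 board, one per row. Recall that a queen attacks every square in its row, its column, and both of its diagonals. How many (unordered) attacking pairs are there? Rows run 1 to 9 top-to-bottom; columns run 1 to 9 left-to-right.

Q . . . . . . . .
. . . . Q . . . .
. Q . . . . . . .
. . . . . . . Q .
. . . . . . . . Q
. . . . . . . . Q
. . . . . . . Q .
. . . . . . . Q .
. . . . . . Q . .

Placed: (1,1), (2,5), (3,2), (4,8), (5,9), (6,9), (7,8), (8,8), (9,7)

9

Same column: (4,8)–(7,8) (column 8); (4,8)–(8,8) (column 8); (5,9)–(6,9) (column 9); (7,8)–(8,8) (column 8).
Same diagonal: (1,1)–(8,8) (|1−8| = |1−8| = 7); (2,5)–(6,9) (|2−6| = |5−9| = 4); (4,8)–(5,9) (|4−5| = |8−9| = 1); (6,9)–(7,8) (|6−7| = |9−8| = 1); (8,8)–(9,7) (|8−9| = |8−7| = 1).
Total attacking pairs: 9.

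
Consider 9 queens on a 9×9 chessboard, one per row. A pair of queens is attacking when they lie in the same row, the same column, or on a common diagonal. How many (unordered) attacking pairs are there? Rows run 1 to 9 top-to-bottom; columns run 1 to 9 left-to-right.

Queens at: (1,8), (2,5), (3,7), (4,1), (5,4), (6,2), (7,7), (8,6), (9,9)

4

Same column: (3,7)–(7,7) (column 7).
Same diagonal: (1,8)–(5,4) (|1−5| = |8−4| = 4); (7,7)–(8,6) (|7−8| = |7−6| = 1); (7,7)–(9,9) (|7−9| = |7−9| = 2).
Total attacking pairs: 4.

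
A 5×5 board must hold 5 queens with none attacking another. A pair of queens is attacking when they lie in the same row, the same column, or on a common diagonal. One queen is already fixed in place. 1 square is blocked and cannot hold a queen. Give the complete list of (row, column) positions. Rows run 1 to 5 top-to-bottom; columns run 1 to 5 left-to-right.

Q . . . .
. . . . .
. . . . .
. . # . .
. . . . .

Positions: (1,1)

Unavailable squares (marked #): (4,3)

(1,1) (2,3) (3,5) (4,2) (5,4)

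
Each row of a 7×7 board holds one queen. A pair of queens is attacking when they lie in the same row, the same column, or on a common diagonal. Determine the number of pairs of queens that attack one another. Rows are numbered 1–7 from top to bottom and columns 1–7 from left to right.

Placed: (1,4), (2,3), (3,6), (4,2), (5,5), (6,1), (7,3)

Same column: (2,3)–(7,3) (column 3).
Same diagonal: (1,4)–(2,3) (|1−2| = |4−3| = 1); (1,4)–(3,6) (|1−3| = |4−6| = 2); (5,5)–(7,3) (|5−7| = |5−3| = 2).
Total attacking pairs: 4.

4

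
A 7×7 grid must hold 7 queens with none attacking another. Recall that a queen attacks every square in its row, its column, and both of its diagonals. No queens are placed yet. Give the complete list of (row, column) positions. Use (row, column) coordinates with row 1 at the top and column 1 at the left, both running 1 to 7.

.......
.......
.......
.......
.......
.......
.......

Row 1: Safe: 1, 2, 3, 4, 5, 6, 7. Place at column 5.
Row 2: attacked by (1,5)→{4,5,6}. Safe: 1, 2, 3, 7. Place at column 3.
Row 3: attacked by (1,5)→{3,5,7}; (2,3)→{2,3,4}. Safe: 1, 6. Place at column 1.
Row 4: attacked by (1,5)→{2,5}; (2,3)→{1,3,5}; (3,1)→{1,2}. Safe: 4, 6, 7. Place at column 6.
Row 5: attacked by (1,5)→{1,5}; (2,3)→{3,6}; (3,1)→{1,3}; (4,6)→{5,6,7}. Safe: 2, 4. Place at column 4.
Row 6: attacked by (1,5)→{5}; (2,3)→{3,7}; (3,1)→{1,4}; (4,6)→{4,6}; (5,4)→{3,4,5}. Safe: 2. Place at column 2.
Row 7: attacked by (1,5)→{5}; (2,3)→{3}; (3,1)→{1,5}; (4,6)→{3,6}; (5,4)→{2,4,6}; (6,2)→{1,2,3}. Safe: 7. Place at column 7.
Columns [5, 3, 1, 6, 4, 2, 7], r−c [-4, -1, 2, -2, 1, 4, 0], r+c [6, 5, 4, 10, 9, 8, 14] are all distinct, so no two queens attack.

(1,5) (2,3) (3,1) (4,6) (5,4) (6,2) (7,7)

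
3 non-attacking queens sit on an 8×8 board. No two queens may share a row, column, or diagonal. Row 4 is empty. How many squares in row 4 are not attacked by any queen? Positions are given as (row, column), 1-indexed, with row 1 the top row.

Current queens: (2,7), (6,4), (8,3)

(2,7) attacks row 4 at column 7 and diagonals 5.
(6,4) attacks row 4 at column 4 and diagonals 2, 6.
(8,3) attacks row 4 at column 3 and diagonals 7.
Attacked columns: {2, 3, 4, 5, 6, 7}. Safe: {1, 8}.

2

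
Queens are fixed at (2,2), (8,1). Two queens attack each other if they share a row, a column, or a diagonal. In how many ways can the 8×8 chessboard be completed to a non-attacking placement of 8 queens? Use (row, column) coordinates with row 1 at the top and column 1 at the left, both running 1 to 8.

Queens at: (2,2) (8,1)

Branch on row 1: col 4 → 1; col 5 → 1; col 6 → 0; col 7 → 0.
Sum: 1 + 1 + 0 + 0 = 2.

2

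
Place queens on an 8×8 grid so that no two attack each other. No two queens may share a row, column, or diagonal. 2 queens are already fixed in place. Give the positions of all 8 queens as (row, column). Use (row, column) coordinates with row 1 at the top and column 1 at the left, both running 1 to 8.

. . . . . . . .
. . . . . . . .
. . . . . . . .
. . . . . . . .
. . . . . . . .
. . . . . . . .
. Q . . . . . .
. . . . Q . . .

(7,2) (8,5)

Row 1: attacked by (7,2)→{2,8}; (8,5)→{5}. Safe: 1, 3, 4, 6, 7. Place at column 1.
Row 2: attacked by (1,1)→{1,2}; (7,2)→{2,7}; (8,5)→{5}. Safe: 3, 4, 6, 8. Place at column 6.
Row 3: attacked by (1,1)→{1,3}; (2,6)→{5,6,7}; (7,2)→{2,6}; (8,5)→{5}. Safe: 4, 8. Place at column 8.
Row 4: attacked by (1,1)→{1,4}; (2,6)→{4,6,8}; (3,8)→{7,8}; (7,2)→{2,5}; (8,5)→{1,5}. Safe: 3. Place at column 3.
Row 5: attacked by (1,1)→{1,5}; (2,6)→{3,6}; (3,8)→{6,8}; (4,3)→{2,3,4}; (7,2)→{2,4}; (8,5)→{2,5,8}. Safe: 7. Place at column 7.
Row 6: attacked by (1,1)→{1,6}; (2,6)→{2,6}; (3,8)→{5,8}; (4,3)→{1,3,5}; (5,7)→{6,7,8}; (7,2)→{1,2,3}; (8,5)→{3,5,7}. Safe: 4. Place at column 4.
Columns [1, 6, 8, 3, 7, 4, 2, 5], r−c [0, -4, -5, 1, -2, 2, 5, 3], r+c [2, 8, 11, 7, 12, 10, 9, 13] are all distinct, so no two queens attack.

(1,1) (2,6) (3,8) (4,3) (5,7) (6,4) (7,2) (8,5)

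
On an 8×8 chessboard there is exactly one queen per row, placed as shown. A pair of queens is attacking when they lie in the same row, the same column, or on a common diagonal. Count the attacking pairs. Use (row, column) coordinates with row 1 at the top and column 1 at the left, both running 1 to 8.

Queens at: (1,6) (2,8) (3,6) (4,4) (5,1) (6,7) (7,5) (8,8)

Same column: (1,6)–(3,6) (column 6); (2,8)–(8,8) (column 8).
Same diagonal: (4,4)–(8,8) (|4−8| = |4−8| = 4).
Total attacking pairs: 3.

3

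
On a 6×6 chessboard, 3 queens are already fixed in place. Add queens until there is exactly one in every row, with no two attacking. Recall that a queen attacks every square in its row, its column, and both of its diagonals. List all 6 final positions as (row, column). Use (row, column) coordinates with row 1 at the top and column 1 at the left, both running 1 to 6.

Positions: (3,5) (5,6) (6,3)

Row 1: attacked by (3,5)→{3,5}; (5,6)→{2,6}; (6,3)→{3}. Safe: 1, 4. Place at column 4.
Row 2: attacked by (1,4)→{3,4,5}; (3,5)→{4,5,6}; (5,6)→{3,6}; (6,3)→{3}. Safe: 1, 2. Place at column 1.
Row 4: attacked by (1,4)→{1,4}; (2,1)→{1,3}; (3,5)→{4,5,6}; (5,6)→{5,6}; (6,3)→{1,3,5}. Safe: 2. Place at column 2.
Columns [4, 1, 5, 2, 6, 3], r−c [-3, 1, -2, 2, -1, 3], r+c [5, 3, 8, 6, 11, 9] are all distinct, so no two queens attack.

(1,4) (2,1) (3,5) (4,2) (5,6) (6,3)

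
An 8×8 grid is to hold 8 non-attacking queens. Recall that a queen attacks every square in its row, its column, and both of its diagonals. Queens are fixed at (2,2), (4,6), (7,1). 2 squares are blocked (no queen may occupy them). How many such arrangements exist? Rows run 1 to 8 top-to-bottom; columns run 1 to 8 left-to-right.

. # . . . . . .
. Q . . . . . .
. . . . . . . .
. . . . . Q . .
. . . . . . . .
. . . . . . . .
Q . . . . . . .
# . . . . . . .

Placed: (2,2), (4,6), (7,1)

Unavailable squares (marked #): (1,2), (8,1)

Branch on row 1: col 4 → 0; col 5 → 1; col 8 → 0.
Sum: 0 + 1 + 0 = 1.

1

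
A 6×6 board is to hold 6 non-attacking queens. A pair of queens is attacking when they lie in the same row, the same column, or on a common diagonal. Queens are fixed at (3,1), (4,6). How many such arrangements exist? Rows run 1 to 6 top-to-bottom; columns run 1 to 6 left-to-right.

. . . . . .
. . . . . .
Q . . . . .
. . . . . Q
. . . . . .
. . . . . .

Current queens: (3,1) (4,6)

1

Branch on row 1: col 2 → 0; col 4 → 0; col 5 → 1.
Sum: 0 + 0 + 1 = 1.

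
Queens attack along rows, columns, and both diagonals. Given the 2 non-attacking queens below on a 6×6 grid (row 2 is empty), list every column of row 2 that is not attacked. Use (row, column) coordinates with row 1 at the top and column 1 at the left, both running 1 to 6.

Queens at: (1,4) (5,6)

columns 1, 2

(1,4) attacks row 2 at column 4 and diagonals 3, 5.
(5,6) attacks row 2 at column 6 and diagonals 3.
Attacked columns: {3, 4, 5, 6}. Safe: {1, 2}.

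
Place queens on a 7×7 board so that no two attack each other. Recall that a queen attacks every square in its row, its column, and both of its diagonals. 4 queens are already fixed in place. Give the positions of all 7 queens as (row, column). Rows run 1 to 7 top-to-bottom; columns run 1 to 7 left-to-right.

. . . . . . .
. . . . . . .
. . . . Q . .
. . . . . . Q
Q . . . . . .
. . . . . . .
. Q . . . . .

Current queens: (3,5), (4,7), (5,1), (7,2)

Row 1: attacked by (3,5)→{3,5,7}; (4,7)→{4,7}; (5,1)→{1,5}; (7,2)→{2}. Safe: 6. Place at column 6.
Row 2: attacked by (1,6)→{5,6,7}; (3,5)→{4,5,6}; (4,7)→{5,7}; (5,1)→{1,4}; (7,2)→{2,7}. Safe: 3. Place at column 3.
Row 6: attacked by (1,6)→{1,6}; (2,3)→{3,7}; (3,5)→{2,5}; (4,7)→{5,7}; (5,1)→{1,2}; (7,2)→{1,2,3}. Safe: 4. Place at column 4.
Columns [6, 3, 5, 7, 1, 4, 2], r−c [-5, -1, -2, -3, 4, 2, 5], r+c [7, 5, 8, 11, 6, 10, 9] are all distinct, so no two queens attack.

(1,6) (2,3) (3,5) (4,7) (5,1) (6,4) (7,2)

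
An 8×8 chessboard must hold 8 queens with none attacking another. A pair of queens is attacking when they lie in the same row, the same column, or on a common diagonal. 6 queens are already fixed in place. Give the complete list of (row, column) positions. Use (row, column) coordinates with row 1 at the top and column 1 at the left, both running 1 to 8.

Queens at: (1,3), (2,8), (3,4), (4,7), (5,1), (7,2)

Row 6: attacked by (1,3)→{3,8}; (2,8)→{4,8}; (3,4)→{1,4,7}; (4,7)→{5,7}; (5,1)→{1,2}; (7,2)→{1,2,3}. Safe: 6. Place at column 6.
Row 8: attacked by (1,3)→{3}; (2,8)→{2,8}; (3,4)→{4}; (4,7)→{3,7}; (5,1)→{1,4}; (6,6)→{4,6,8}; (7,2)→{1,2,3}. Safe: 5. Place at column 5.
Columns [3, 8, 4, 7, 1, 6, 2, 5], r−c [-2, -6, -1, -3, 4, 0, 5, 3], r+c [4, 10, 7, 11, 6, 12, 9, 13] are all distinct, so no two queens attack.

(1,3) (2,8) (3,4) (4,7) (5,1) (6,6) (7,2) (8,5)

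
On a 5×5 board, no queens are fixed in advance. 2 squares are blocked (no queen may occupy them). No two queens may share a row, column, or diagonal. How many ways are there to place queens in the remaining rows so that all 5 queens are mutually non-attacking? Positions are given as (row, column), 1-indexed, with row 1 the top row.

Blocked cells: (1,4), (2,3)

6

Branch on row 1: col 1 → 1; col 2 → 2; col 3 → 2; col 5 → 1.
Sum: 1 + 2 + 2 + 1 = 6.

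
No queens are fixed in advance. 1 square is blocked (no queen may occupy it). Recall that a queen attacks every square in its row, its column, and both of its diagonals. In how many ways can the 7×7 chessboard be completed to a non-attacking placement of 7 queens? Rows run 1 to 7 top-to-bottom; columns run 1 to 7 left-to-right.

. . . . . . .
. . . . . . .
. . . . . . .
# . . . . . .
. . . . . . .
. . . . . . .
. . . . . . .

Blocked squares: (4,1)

34

Branch on row 1: col 1 → 4; col 2 → 5; col 3 → 5; col 4 → 6; col 5 → 6; col 6 → 5; col 7 → 3.
Sum: 4 + 5 + 5 + 6 + 6 + 5 + 3 = 34.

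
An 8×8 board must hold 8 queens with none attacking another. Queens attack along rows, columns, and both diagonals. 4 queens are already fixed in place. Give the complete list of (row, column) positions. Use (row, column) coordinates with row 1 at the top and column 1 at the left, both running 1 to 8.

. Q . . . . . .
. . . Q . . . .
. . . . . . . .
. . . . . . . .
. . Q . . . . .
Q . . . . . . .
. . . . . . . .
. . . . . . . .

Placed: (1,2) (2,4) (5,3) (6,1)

(1,2) (2,4) (3,6) (4,8) (5,3) (6,1) (7,7) (8,5)

Row 3: attacked by (1,2)→{2,4}; (2,4)→{3,4,5}; (5,3)→{1,3,5}; (6,1)→{1,4}. Safe: 6, 7, 8. Place at column 6.
Row 4: attacked by (1,2)→{2,5}; (2,4)→{2,4,6}; (3,6)→{5,6,7}; (5,3)→{2,3,4}; (6,1)→{1,3}. Safe: 8. Place at column 8.
Row 7: attacked by (1,2)→{2,8}; (2,4)→{4}; (3,6)→{2,6}; (4,8)→{5,8}; (5,3)→{1,3,5}; (6,1)→{1,2}. Safe: 7. Place at column 7.
Row 8: attacked by (1,2)→{2}; (2,4)→{4}; (3,6)→{1,6}; (4,8)→{4,8}; (5,3)→{3,6}; (6,1)→{1,3}; (7,7)→{6,7,8}. Safe: 5. Place at column 5.
Columns [2, 4, 6, 8, 3, 1, 7, 5], r−c [-1, -2, -3, -4, 2, 5, 0, 3], r+c [3, 6, 9, 12, 8, 7, 14, 13] are all distinct, so no two queens attack.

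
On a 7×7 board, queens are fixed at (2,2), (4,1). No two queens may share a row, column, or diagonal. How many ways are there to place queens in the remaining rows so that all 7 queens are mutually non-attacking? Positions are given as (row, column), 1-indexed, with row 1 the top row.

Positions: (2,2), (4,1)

Branch on row 1: col 5 → 0; col 6 → 1; col 7 → 0.
Sum: 0 + 1 + 0 = 1.

1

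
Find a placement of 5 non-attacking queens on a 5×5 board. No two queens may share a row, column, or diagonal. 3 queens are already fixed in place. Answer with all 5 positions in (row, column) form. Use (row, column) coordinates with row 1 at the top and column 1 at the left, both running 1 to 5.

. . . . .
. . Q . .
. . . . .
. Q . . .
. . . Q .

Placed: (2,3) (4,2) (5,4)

(1,1) (2,3) (3,5) (4,2) (5,4)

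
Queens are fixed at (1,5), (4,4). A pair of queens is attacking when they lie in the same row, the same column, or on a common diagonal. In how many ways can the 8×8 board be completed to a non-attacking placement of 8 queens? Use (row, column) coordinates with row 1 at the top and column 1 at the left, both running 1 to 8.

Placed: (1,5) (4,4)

4

Branch on row 2: col 1 → 1; col 3 → 1; col 7 → 2; col 8 → 0.
Sum: 1 + 1 + 2 + 0 = 4.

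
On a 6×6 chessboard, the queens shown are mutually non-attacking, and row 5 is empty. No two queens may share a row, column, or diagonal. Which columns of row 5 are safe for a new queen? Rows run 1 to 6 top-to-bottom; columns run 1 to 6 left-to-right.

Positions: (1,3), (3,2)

(1,3) attacks row 5 at column 3.
(3,2) attacks row 5 at column 2 and diagonals 4.
Attacked columns: {2, 3, 4}. Safe: {1, 5, 6}.

columns 1, 5, 6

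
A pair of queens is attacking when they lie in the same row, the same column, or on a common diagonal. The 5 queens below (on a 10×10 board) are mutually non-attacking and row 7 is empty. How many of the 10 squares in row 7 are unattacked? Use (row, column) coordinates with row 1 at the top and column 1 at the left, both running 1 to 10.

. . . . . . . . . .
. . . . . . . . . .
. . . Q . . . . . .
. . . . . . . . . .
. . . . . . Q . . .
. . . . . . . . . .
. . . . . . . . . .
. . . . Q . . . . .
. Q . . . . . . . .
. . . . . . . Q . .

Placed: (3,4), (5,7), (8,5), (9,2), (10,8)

3

(3,4) attacks row 7 at column 4 and diagonals 8.
(5,7) attacks row 7 at column 7 and diagonals 5, 9.
(8,5) attacks row 7 at column 5 and diagonals 4, 6.
(9,2) attacks row 7 at column 2 and diagonals 4.
(10,8) attacks row 7 at column 8 and diagonals 5.
Attacked columns: {2, 4, 5, 6, 7, 8, 9}. Safe: {1, 3, 10}.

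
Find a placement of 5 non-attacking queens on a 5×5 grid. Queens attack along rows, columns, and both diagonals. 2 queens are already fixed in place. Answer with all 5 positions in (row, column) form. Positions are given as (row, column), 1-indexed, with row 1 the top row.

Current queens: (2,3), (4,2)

(1,1) (2,3) (3,5) (4,2) (5,4)

Row 1: attacked by (2,3)→{2,3,4}; (4,2)→{2,5}. Safe: 1. Place at column 1.
Row 3: attacked by (1,1)→{1,3}; (2,3)→{2,3,4}; (4,2)→{1,2,3}. Safe: 5. Place at column 5.
Row 5: attacked by (1,1)→{1,5}; (2,3)→{3}; (3,5)→{3,5}; (4,2)→{1,2,3}. Safe: 4. Place at column 4.
Columns [1, 3, 5, 2, 4], r−c [0, -1, -2, 2, 1], r+c [2, 5, 8, 6, 9] are all distinct, so no two queens attack.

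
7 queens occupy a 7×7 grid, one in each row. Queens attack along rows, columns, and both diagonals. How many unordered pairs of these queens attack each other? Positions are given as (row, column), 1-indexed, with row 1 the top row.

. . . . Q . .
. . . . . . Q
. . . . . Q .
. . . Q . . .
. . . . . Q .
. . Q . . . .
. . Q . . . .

5

Same column: (3,6)–(5,6) (column 6); (6,3)–(7,3) (column 3).
Same diagonal: (2,7)–(3,6) (|2−3| = |7−6| = 1); (2,7)–(6,3) (|2−6| = |7−3| = 4); (3,6)–(6,3) (|3−6| = |6−3| = 3).
Total attacking pairs: 5.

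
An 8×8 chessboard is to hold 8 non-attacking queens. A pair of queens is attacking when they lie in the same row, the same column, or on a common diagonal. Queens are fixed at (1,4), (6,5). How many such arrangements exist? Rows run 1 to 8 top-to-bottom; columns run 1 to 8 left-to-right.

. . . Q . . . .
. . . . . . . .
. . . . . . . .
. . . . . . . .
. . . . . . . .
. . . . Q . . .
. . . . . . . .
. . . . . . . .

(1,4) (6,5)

1

Branch on row 2: col 2 → 0; col 6 → 0; col 7 → 1; col 8 → 0.
Sum: 0 + 0 + 1 + 0 = 1.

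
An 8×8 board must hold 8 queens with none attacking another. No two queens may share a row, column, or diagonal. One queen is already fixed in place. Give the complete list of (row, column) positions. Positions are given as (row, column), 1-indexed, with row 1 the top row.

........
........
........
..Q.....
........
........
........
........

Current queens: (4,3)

(1,4) (2,2) (3,7) (4,3) (5,6) (6,8) (7,1) (8,5)

Row 1: attacked by (4,3)→{3,6}. Safe: 1, 2, 4, 5, 7, 8. Place at column 4.
Row 2: attacked by (1,4)→{3,4,5}; (4,3)→{1,3,5}. Safe: 2, 6, 7, 8. Place at column 2.
Row 3: attacked by (1,4)→{2,4,6}; (2,2)→{1,2,3}; (4,3)→{2,3,4}. Safe: 5, 7, 8. Place at column 7.
Row 5: attacked by (1,4)→{4,8}; (2,2)→{2,5}; (3,7)→{5,7}; (4,3)→{2,3,4}. Safe: 1, 6. Place at column 6.
Row 6: attacked by (1,4)→{4}; (2,2)→{2,6}; (3,7)→{4,7}; (4,3)→{1,3,5}; (5,6)→{5,6,7}. Safe: 8. Place at column 8.
Row 7: attacked by (1,4)→{4}; (2,2)→{2,7}; (3,7)→{3,7}; (4,3)→{3,6}; (5,6)→{4,6,8}; (6,8)→{7,8}. Safe: 1, 5. Place at column 1.
Row 8: attacked by (1,4)→{4}; (2,2)→{2,8}; (3,7)→{2,7}; (4,3)→{3,7}; (5,6)→{3,6}; (6,8)→{6,8}; (7,1)→{1,2}. Safe: 5. Place at column 5.
Columns [4, 2, 7, 3, 6, 8, 1, 5], r−c [-3, 0, -4, 1, -1, -2, 6, 3], r+c [5, 4, 10, 7, 11, 14, 8, 13] are all distinct, so no two queens attack.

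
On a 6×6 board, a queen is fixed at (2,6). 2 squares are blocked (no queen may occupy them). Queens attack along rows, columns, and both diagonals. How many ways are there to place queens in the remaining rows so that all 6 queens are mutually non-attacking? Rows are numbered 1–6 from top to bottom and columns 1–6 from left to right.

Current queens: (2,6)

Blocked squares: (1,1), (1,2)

1

Branch on row 1: col 3 → 1; col 4 → 0.
Sum: 1 + 0 = 1.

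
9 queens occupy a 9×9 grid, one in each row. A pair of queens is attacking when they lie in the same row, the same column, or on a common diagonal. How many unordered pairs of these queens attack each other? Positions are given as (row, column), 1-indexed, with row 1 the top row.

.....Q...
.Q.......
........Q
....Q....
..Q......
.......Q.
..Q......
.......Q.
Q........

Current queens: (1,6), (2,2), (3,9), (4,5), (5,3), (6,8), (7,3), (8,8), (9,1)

4

Same column: (5,3)–(7,3) (column 3); (6,8)–(8,8) (column 8).
Same diagonal: (2,2)–(8,8) (|2−8| = |2−8| = 6); (7,3)–(9,1) (|7−9| = |3−1| = 2).
Total attacking pairs: 4.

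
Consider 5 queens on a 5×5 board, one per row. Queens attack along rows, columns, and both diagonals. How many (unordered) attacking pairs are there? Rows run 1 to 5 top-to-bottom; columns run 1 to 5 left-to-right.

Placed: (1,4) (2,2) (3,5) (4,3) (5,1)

All columns are distinct and no two queens satisfy |Δrow| = |Δcol|, so no pair attacks.

0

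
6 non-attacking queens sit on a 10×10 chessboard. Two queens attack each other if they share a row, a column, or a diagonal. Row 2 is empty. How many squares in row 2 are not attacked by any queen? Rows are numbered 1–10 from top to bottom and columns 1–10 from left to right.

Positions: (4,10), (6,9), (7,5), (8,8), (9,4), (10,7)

3

(4,10) attacks row 2 at column 10 and diagonals 8.
(6,9) attacks row 2 at column 9 and diagonals 5.
(7,5) attacks row 2 at column 5 and diagonals 10.
(8,8) attacks row 2 at column 8 and diagonals 2.
(9,4) attacks row 2 at column 4.
(10,7) attacks row 2 at column 7.
Attacked columns: {2, 4, 5, 7, 8, 9, 10}. Safe: {1, 3, 6}.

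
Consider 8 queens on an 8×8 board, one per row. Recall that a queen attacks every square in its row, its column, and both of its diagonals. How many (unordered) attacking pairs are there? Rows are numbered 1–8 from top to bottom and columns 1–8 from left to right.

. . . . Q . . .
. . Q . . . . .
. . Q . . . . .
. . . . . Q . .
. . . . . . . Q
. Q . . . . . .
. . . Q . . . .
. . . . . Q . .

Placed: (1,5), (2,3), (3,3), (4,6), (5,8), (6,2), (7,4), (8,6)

Same column: (2,3)–(3,3) (column 3); (4,6)–(8,6) (column 6).
Same diagonal: (1,5)–(3,3) (|1−3| = |5−3| = 2).
Total attacking pairs: 3.

3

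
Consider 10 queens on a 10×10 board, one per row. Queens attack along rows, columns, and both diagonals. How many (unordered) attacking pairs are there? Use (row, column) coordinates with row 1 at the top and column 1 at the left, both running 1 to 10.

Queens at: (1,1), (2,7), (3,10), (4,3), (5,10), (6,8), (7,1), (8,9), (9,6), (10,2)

4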